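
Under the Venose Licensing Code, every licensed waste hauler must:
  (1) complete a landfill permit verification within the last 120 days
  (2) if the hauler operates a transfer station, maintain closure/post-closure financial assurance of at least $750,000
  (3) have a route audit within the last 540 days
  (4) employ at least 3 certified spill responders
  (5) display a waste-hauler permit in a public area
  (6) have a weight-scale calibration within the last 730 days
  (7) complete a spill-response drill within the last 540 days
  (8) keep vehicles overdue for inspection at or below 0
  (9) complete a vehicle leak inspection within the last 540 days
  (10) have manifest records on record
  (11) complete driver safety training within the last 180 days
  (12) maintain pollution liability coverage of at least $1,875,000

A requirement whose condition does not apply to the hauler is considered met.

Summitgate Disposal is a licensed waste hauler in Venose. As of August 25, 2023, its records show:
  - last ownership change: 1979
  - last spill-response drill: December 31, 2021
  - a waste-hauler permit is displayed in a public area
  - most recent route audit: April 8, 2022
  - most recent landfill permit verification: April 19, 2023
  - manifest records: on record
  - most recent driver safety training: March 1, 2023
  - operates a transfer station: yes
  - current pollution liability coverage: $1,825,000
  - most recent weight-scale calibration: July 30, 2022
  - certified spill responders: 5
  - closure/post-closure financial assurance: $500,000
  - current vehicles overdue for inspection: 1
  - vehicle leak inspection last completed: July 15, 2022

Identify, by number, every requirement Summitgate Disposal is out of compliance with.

1. landfill permit verification 128 days ago vs limit 120 → not met
2. condition 'operates a transfer station' holds; closure/post-closure financial assurance $500,000 < $750,000 → not met
3. route audit 504 days ago vs limit 540 → met
4. certified spill responders 5 ≥ 3 → met
5. waste-hauler permit present → met
6. weight-scale calibration 391 days ago vs limit 730 → met
7. spill-response drill 602 days ago vs limit 540 → not met
8. vehicles overdue for inspection 1 > 0 → not met
9. vehicle leak inspection 406 days ago vs limit 540 → met
10. manifest records present → met
11. driver safety training 177 days ago vs limit 180 → met
12. pollution liability coverage $1,825,000 < $1,875,000 → not met
Not met: 1, 2, 7, 8, 12

1, 2, 7, 8, 12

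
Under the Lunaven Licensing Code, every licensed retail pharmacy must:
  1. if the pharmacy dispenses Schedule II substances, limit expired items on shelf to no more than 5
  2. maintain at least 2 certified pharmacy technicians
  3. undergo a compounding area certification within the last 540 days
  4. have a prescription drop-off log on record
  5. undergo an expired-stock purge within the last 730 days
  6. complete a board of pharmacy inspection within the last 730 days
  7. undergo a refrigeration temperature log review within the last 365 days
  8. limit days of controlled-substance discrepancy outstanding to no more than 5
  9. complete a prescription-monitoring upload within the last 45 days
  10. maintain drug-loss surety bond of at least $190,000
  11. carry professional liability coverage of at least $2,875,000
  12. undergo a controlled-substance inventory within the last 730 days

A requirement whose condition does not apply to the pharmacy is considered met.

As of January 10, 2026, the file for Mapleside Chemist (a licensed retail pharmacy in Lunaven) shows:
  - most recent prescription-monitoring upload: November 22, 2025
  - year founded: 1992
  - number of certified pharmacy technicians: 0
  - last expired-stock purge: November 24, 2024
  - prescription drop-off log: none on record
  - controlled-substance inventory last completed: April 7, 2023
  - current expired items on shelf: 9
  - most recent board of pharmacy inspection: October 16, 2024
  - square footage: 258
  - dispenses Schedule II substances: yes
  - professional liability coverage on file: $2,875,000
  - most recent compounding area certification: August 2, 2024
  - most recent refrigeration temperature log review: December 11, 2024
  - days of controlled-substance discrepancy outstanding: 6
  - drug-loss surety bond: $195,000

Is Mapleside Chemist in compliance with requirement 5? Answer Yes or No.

Yes

5. expired-stock purge 412 days ago vs limit 730 → met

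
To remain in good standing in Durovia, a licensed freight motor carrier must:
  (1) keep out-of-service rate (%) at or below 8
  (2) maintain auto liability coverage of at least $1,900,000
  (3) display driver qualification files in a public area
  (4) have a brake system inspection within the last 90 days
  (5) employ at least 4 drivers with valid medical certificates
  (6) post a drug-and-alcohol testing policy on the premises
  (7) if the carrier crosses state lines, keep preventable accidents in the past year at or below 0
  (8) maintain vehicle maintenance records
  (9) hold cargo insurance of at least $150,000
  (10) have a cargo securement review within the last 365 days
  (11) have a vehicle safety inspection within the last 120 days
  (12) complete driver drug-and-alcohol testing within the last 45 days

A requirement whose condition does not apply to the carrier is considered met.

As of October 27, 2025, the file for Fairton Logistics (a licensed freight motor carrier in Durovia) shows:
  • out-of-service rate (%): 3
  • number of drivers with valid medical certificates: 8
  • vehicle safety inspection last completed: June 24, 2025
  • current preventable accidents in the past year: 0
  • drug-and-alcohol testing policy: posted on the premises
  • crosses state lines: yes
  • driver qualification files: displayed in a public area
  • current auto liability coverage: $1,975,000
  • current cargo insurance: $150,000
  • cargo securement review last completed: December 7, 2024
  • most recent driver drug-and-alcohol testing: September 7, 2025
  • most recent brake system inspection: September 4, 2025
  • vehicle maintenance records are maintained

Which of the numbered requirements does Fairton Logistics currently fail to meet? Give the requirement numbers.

11, 12

1. out-of-service rate (%) 3 ≤ 8 → met
2. auto liability coverage $1,975,000 ≥ $1,900,000 → met
3. driver qualification files present → met
4. brake system inspection 53 days ago vs limit 90 → met
5. drivers with valid medical certificates 8 ≥ 4 → met
6. drug-and-alcohol testing policy present → met
7. condition 'crosses state lines' holds; preventable accidents in the past year 0 ≤ 0 → met
8. vehicle maintenance records present → met
9. cargo insurance $150,000 ≥ $150,000 → met
10. cargo securement review 324 days ago vs limit 365 → met
11. vehicle safety inspection 125 days ago vs limit 120 → not met
12. driver drug-and-alcohol testing 50 days ago vs limit 45 → not met
Not met: 11, 12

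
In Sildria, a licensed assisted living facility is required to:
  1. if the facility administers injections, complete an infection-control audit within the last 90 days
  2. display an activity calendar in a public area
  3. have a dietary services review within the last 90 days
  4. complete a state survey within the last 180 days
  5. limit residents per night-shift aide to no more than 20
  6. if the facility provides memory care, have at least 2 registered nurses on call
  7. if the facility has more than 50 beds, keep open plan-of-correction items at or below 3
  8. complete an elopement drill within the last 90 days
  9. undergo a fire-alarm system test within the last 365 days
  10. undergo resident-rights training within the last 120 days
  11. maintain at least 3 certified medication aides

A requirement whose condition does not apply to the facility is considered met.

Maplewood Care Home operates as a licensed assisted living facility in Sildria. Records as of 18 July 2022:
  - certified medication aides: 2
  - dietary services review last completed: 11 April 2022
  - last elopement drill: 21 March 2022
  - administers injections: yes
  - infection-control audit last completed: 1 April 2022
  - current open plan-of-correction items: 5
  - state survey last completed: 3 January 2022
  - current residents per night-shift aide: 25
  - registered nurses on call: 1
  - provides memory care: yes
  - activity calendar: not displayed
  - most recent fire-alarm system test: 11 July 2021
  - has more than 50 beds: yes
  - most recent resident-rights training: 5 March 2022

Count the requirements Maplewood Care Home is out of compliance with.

1. condition 'administers injections' holds; infection-control audit 108 days ago vs limit 90 → not met
2. activity calendar absent → not met
3. dietary services review 98 days ago vs limit 90 → not met
4. state survey 196 days ago vs limit 180 → not met
5. residents per night-shift aide 25 > 20 → not met
6. condition 'provides memory care' holds; registered nurses on call 1 < 2 → not met
7. condition 'has more than 50 beds' holds; open plan-of-correction items 5 > 3 → not met
8. elopement drill 119 days ago vs limit 90 → not met
9. fire-alarm system test 372 days ago vs limit 365 → not met
10. resident-rights training 135 days ago vs limit 120 → not met
11. certified medication aides 2 < 3 → not met
Not met: 11 of 11

11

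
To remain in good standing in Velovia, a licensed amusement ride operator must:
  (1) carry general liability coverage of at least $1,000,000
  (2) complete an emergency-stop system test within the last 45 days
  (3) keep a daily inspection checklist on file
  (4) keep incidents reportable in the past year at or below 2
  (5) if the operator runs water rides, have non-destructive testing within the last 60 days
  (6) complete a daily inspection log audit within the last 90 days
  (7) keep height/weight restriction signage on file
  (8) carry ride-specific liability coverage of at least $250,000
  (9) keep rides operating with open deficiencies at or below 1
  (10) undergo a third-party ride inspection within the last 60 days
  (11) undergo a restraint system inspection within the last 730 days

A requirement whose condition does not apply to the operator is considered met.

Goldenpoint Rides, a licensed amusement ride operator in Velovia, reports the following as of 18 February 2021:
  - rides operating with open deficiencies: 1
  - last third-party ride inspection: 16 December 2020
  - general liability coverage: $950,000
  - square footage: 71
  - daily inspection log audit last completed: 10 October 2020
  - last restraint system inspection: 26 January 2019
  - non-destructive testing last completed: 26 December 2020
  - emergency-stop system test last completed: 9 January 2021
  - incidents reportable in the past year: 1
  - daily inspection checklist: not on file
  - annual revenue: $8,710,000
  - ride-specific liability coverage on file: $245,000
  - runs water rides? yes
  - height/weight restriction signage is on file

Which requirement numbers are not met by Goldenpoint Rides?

1. general liability coverage $950,000 < $1,000,000 → not met
2. emergency-stop system test 40 days ago vs limit 45 → met
3. daily inspection checklist absent → not met
4. incidents reportable in the past year 1 ≤ 2 → met
5. condition 'runs water rides' holds; non-destructive testing 54 days ago vs limit 60 → met
6. daily inspection log audit 131 days ago vs limit 90 → not met
7. height/weight restriction signage present → met
8. ride-specific liability coverage $245,000 < $250,000 → not met
9. rides operating with open deficiencies 1 ≤ 1 → met
10. third-party ride inspection 64 days ago vs limit 60 → not met
11. restraint system inspection 754 days ago vs limit 730 → not met
Not met: 1, 3, 6, 8, 10, 11

1, 3, 6, 8, 10, 11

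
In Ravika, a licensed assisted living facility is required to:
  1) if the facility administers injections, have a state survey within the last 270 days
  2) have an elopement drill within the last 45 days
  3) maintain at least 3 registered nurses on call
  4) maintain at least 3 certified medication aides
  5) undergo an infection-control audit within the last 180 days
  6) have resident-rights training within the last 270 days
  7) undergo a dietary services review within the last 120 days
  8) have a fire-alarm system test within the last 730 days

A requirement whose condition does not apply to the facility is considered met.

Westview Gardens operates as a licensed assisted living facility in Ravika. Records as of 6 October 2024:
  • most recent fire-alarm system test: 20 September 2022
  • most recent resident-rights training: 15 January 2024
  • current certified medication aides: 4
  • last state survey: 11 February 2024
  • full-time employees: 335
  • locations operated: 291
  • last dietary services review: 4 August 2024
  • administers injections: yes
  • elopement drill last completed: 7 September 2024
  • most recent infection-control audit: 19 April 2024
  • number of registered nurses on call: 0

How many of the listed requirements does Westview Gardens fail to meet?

2

1. condition 'administers injections' holds; state survey 238 days ago vs limit 270 → met
2. elopement drill 29 days ago vs limit 45 → met
3. registered nurses on call 0 < 3 → not met
4. certified medication aides 4 ≥ 3 → met
5. infection-control audit 170 days ago vs limit 180 → met
6. resident-rights training 265 days ago vs limit 270 → met
7. dietary services review 63 days ago vs limit 120 → met
8. fire-alarm system test 747 days ago vs limit 730 → not met
Not met: 2 of 8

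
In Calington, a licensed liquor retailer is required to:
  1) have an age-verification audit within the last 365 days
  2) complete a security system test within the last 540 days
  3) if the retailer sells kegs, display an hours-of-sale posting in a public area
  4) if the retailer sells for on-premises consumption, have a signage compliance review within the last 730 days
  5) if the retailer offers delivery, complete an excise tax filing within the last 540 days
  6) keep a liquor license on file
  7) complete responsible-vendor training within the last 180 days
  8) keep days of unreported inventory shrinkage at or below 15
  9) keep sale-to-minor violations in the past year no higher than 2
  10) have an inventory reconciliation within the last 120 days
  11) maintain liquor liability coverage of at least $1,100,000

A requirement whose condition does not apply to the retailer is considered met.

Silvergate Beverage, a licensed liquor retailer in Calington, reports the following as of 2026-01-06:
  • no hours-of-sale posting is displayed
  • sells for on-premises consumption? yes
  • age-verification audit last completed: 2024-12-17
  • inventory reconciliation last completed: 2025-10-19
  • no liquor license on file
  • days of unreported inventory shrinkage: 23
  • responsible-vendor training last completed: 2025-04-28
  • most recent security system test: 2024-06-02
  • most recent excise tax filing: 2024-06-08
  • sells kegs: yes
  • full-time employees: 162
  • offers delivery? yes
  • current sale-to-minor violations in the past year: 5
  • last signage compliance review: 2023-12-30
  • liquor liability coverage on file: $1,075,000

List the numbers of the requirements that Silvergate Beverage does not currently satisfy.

1. age-verification audit 385 days ago vs limit 365 → not met
2. security system test 583 days ago vs limit 540 → not met
3. condition 'sells kegs' holds; hours-of-sale posting absent → not met
4. condition 'sells for on-premises consumption' holds; signage compliance review 738 days ago vs limit 730 → not met
5. condition 'offers delivery' holds; excise tax filing 577 days ago vs limit 540 → not met
6. liquor license absent → not met
7. responsible-vendor training 253 days ago vs limit 180 → not met
8. days of unreported inventory shrinkage 23 > 15 → not met
9. sale-to-minor violations in the past year 5 > 2 → not met
10. inventory reconciliation 79 days ago vs limit 120 → met
11. liquor liability coverage $1,075,000 < $1,100,000 → not met
Not met: 1, 2, 3, 4, 5, 6, 7, 8, 9, 11

1, 2, 3, 4, 5, 6, 7, 8, 9, 11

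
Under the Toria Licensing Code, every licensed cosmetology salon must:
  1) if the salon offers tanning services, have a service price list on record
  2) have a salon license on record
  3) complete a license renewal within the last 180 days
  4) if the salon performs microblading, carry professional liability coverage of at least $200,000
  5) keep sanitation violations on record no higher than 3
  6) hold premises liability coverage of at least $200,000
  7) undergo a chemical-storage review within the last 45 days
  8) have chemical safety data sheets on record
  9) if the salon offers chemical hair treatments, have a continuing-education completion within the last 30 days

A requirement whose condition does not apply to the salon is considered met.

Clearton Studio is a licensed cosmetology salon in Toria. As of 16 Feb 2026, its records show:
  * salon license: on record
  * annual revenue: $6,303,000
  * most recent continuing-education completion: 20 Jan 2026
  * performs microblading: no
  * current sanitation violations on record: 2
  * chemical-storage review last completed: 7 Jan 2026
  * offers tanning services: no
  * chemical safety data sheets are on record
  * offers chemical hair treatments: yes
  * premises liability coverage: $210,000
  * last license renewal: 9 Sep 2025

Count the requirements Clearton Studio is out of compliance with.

0

1. condition 'offers tanning services' does not hold → requirement n/a → met
2. salon license present → met
3. license renewal 160 days ago vs limit 180 → met
4. condition 'performs microblading' does not hold → requirement n/a → met
5. sanitation violations on record 2 ≤ 3 → met
6. premises liability coverage $210,000 ≥ $200,000 → met
7. chemical-storage review 40 days ago vs limit 45 → met
8. chemical safety data sheets present → met
9. condition 'offers chemical hair treatments' holds; continuing-education completion 27 days ago vs limit 30 → met
Not met: 0 of 9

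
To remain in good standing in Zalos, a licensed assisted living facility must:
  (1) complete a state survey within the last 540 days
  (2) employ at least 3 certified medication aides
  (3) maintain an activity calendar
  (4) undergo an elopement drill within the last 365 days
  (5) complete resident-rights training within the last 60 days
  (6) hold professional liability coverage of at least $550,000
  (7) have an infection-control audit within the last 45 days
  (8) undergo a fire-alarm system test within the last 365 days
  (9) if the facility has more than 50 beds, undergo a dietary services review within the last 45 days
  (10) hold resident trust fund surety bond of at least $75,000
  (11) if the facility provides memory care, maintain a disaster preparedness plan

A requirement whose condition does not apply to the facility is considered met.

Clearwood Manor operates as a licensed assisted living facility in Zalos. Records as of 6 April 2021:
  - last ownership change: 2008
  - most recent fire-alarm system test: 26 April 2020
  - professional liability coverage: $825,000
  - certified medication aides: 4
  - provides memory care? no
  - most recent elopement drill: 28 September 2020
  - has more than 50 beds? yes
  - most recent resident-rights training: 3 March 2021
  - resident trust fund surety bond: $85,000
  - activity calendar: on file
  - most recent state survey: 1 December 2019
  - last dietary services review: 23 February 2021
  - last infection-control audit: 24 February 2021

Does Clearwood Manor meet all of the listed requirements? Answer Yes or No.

Yes

1. state survey 492 days ago vs limit 540 → met
2. certified medication aides 4 ≥ 3 → met
3. activity calendar present → met
4. elopement drill 190 days ago vs limit 365 → met
5. resident-rights training 34 days ago vs limit 60 → met
6. professional liability coverage $825,000 ≥ $550,000 → met
7. infection-control audit 41 days ago vs limit 45 → met
8. fire-alarm system test 345 days ago vs limit 365 → met
9. condition 'has more than 50 beds' holds; dietary services review 42 days ago vs limit 45 → met
10. resident trust fund surety bond $85,000 ≥ $75,000 → met
11. condition 'provides memory care' does not hold → requirement n/a → met
All met.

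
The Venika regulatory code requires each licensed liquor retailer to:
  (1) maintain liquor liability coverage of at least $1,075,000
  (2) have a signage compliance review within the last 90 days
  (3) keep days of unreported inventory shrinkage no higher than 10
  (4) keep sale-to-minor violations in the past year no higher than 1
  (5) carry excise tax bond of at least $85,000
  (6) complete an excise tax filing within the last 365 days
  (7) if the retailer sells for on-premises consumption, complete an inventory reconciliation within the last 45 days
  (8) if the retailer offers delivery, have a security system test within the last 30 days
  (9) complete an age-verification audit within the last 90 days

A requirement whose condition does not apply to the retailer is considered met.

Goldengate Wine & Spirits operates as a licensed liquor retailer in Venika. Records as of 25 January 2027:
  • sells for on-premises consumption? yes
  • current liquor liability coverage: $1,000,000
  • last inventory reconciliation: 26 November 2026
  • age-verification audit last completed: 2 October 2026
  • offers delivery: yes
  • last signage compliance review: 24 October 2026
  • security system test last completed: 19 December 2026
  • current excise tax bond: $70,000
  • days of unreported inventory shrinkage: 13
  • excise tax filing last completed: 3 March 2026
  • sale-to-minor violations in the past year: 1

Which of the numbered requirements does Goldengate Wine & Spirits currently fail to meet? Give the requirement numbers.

1. liquor liability coverage $1,000,000 < $1,075,000 → not met
2. signage compliance review 93 days ago vs limit 90 → not met
3. days of unreported inventory shrinkage 13 > 10 → not met
4. sale-to-minor violations in the past year 1 ≤ 1 → met
5. excise tax bond $70,000 < $85,000 → not met
6. excise tax filing 328 days ago vs limit 365 → met
7. condition 'sells for on-premises consumption' holds; inventory reconciliation 60 days ago vs limit 45 → not met
8. condition 'offers delivery' holds; security system test 37 days ago vs limit 30 → not met
9. age-verification audit 115 days ago vs limit 90 → not met
Not met: 1, 2, 3, 5, 7, 8, 9

1, 2, 3, 5, 7, 8, 9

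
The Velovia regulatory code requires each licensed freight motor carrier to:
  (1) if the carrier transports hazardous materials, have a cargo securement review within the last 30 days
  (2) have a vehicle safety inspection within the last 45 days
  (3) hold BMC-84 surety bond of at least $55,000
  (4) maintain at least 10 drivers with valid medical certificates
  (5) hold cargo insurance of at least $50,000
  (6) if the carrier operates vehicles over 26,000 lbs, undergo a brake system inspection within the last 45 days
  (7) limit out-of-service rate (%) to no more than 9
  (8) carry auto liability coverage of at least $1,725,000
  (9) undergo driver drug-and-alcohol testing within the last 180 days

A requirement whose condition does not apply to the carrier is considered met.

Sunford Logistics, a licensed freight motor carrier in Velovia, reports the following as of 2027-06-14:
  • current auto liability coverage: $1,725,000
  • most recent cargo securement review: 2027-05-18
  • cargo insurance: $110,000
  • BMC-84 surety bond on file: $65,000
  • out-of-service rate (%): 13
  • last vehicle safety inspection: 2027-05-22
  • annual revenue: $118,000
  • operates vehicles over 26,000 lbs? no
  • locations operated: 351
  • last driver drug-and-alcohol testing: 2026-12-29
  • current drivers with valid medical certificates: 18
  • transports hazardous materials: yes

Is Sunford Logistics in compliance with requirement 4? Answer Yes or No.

Yes

4. drivers with valid medical certificates 18 ≥ 10 → met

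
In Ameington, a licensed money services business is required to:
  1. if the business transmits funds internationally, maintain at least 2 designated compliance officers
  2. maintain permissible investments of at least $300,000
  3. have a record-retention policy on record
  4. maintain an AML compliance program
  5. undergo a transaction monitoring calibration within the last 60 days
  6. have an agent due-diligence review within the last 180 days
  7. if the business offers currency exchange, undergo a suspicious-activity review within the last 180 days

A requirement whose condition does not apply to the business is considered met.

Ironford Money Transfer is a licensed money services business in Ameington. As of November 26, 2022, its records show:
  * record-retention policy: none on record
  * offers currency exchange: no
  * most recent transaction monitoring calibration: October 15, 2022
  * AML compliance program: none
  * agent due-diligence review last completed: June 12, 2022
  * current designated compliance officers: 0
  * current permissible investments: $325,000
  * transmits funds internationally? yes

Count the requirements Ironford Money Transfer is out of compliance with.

3

1. condition 'transmits funds internationally' holds; designated compliance officers 0 < 2 → not met
2. permissible investments $325,000 ≥ $300,000 → met
3. record-retention policy absent → not met
4. AML compliance program absent → not met
5. transaction monitoring calibration 42 days ago vs limit 60 → met
6. agent due-diligence review 167 days ago vs limit 180 → met
7. condition 'offers currency exchange' does not hold → requirement n/a → met
Not met: 3 of 7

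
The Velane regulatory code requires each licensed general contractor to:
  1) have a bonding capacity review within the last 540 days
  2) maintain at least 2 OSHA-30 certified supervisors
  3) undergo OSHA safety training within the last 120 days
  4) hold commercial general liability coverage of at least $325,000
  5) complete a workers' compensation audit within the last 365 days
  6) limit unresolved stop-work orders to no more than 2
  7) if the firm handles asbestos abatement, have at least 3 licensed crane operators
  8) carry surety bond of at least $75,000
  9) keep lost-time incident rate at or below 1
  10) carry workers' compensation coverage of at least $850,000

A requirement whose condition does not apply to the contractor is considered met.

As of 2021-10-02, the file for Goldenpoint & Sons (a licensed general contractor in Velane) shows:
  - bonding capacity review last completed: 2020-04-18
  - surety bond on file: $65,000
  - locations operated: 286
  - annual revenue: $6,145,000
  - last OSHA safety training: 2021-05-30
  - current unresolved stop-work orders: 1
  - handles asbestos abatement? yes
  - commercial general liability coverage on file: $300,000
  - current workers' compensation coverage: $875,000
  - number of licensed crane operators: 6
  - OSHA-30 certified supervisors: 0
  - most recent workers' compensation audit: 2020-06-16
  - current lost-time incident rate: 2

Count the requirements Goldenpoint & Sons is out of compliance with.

6

1. bonding capacity review 532 days ago vs limit 540 → met
2. OSHA-30 certified supervisors 0 < 2 → not met
3. OSHA safety training 125 days ago vs limit 120 → not met
4. commercial general liability coverage $300,000 < $325,000 → not met
5. workers' compensation audit 473 days ago vs limit 365 → not met
6. unresolved stop-work orders 1 ≤ 2 → met
7. condition 'handles asbestos abatement' holds; licensed crane operators 6 ≥ 3 → met
8. surety bond $65,000 < $75,000 → not met
9. lost-time incident rate 2 > 1 → not met
10. workers' compensation coverage $875,000 ≥ $850,000 → met
Not met: 6 of 10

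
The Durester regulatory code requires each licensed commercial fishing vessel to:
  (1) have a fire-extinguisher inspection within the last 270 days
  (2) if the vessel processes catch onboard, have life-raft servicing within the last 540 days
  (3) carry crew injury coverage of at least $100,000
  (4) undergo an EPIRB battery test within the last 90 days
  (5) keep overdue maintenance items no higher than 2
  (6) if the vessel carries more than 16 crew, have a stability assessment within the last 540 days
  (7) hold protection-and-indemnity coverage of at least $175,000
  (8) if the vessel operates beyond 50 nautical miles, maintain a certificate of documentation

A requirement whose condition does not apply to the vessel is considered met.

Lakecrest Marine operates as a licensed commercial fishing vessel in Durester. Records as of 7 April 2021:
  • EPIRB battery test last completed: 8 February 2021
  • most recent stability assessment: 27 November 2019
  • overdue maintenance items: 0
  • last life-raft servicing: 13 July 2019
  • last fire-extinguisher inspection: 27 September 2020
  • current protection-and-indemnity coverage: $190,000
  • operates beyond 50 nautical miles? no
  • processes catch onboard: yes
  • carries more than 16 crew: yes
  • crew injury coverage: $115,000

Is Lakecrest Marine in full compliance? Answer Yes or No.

No

1. fire-extinguisher inspection 192 days ago vs limit 270 → met
2. condition 'processes catch onboard' holds; life-raft servicing 634 days ago vs limit 540 → not met
3. crew injury coverage $115,000 ≥ $100,000 → met
4. EPIRB battery test 58 days ago vs limit 90 → met
5. overdue maintenance items 0 ≤ 2 → met
6. condition 'carries more than 16 crew' holds; stability assessment 497 days ago vs limit 540 → met
7. protection-and-indemnity coverage $190,000 ≥ $175,000 → met
8. condition 'operates beyond 50 nautical miles' does not hold → requirement n/a → met
Not met: 2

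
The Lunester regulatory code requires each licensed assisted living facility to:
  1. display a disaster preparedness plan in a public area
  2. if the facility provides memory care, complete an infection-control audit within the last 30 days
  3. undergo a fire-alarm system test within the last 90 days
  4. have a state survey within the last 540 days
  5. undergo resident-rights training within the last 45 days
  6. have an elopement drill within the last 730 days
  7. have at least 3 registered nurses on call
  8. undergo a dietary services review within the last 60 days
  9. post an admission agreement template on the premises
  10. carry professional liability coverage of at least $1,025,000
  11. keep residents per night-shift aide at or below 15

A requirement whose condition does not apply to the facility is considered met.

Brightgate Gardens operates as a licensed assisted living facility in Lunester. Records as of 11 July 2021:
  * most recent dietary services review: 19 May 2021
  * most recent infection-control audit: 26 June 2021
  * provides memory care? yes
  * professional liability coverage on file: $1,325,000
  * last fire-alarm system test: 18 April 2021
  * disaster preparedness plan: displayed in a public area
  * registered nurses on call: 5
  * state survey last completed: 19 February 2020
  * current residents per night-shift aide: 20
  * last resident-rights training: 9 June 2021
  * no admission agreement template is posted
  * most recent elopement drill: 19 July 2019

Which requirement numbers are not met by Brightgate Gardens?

1. disaster preparedness plan present → met
2. condition 'provides memory care' holds; infection-control audit 15 days ago vs limit 30 → met
3. fire-alarm system test 84 days ago vs limit 90 → met
4. state survey 508 days ago vs limit 540 → met
5. resident-rights training 32 days ago vs limit 45 → met
6. elopement drill 723 days ago vs limit 730 → met
7. registered nurses on call 5 ≥ 3 → met
8. dietary services review 53 days ago vs limit 60 → met
9. admission agreement template absent → not met
10. professional liability coverage $1,325,000 ≥ $1,025,000 → met
11. residents per night-shift aide 20 > 15 → not met
Not met: 9, 11

9, 11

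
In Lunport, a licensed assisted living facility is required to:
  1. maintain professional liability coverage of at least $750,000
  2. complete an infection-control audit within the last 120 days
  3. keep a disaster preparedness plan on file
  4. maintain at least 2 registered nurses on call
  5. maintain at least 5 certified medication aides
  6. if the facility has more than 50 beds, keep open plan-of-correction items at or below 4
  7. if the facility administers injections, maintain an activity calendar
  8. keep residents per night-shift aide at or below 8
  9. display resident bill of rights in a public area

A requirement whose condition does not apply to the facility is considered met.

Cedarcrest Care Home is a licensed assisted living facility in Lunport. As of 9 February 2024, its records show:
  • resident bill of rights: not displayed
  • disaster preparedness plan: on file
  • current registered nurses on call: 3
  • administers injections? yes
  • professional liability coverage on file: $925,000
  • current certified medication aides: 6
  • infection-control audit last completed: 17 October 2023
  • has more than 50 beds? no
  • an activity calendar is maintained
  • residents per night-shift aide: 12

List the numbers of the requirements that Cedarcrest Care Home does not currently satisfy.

8, 9

1. professional liability coverage $925,000 ≥ $750,000 → met
2. infection-control audit 115 days ago vs limit 120 → met
3. disaster preparedness plan present → met
4. registered nurses on call 3 ≥ 2 → met
5. certified medication aides 6 ≥ 5 → met
6. condition 'has more than 50 beds' does not hold → requirement n/a → met
7. condition 'administers injections' holds; activity calendar present → met
8. residents per night-shift aide 12 > 8 → not met
9. resident bill of rights absent → not met
Not met: 8, 9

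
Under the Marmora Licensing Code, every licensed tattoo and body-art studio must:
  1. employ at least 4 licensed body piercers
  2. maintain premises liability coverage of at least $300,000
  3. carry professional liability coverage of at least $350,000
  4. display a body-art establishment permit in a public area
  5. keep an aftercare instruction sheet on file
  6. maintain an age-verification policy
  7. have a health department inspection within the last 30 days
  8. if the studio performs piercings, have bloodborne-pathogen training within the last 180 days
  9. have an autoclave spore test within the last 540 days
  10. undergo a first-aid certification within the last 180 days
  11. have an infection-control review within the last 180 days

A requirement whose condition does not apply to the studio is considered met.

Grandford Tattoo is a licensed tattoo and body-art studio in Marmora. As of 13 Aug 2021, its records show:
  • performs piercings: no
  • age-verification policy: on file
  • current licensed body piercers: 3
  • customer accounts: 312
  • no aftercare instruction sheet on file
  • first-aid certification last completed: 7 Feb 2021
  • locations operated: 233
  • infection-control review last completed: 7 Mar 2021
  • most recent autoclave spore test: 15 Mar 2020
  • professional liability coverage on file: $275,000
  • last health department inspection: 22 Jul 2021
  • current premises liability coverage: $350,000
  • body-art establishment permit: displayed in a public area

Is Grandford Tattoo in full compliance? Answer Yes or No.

1. licensed body piercers 3 < 4 → not met
2. premises liability coverage $350,000 ≥ $300,000 → met
3. professional liability coverage $275,000 < $350,000 → not met
4. body-art establishment permit present → met
5. aftercare instruction sheet absent → not met
6. age-verification policy present → met
7. health department inspection 22 days ago vs limit 30 → met
8. condition 'performs piercings' does not hold → requirement n/a → met
9. autoclave spore test 516 days ago vs limit 540 → met
10. first-aid certification 187 days ago vs limit 180 → not met
11. infection-control review 159 days ago vs limit 180 → met
Not met: 1, 3, 5, 10

No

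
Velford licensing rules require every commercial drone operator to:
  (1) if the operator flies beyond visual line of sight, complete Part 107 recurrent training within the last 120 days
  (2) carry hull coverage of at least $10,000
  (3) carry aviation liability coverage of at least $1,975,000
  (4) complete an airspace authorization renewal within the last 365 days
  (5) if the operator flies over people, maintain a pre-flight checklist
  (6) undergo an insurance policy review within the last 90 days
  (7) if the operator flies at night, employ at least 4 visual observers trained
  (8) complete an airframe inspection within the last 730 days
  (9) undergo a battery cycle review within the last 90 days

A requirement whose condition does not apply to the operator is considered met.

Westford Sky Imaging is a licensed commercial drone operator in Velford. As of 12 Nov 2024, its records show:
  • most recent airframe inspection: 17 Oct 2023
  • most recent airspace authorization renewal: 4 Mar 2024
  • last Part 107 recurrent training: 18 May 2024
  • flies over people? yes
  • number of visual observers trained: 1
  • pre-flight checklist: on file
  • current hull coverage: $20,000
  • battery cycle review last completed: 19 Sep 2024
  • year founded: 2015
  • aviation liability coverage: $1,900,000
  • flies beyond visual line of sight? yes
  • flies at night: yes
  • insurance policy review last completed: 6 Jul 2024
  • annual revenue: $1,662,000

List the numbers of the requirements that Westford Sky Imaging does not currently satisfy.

1, 3, 6, 7

1. condition 'flies beyond visual line of sight' holds; Part 107 recurrent training 178 days ago vs limit 120 → not met
2. hull coverage $20,000 ≥ $10,000 → met
3. aviation liability coverage $1,900,000 < $1,975,000 → not met
4. airspace authorization renewal 253 days ago vs limit 365 → met
5. condition 'flies over people' holds; pre-flight checklist present → met
6. insurance policy review 129 days ago vs limit 90 → not met
7. condition 'flies at night' holds; visual observers trained 1 < 4 → not met
8. airframe inspection 392 days ago vs limit 730 → met
9. battery cycle review 54 days ago vs limit 90 → met
Not met: 1, 3, 6, 7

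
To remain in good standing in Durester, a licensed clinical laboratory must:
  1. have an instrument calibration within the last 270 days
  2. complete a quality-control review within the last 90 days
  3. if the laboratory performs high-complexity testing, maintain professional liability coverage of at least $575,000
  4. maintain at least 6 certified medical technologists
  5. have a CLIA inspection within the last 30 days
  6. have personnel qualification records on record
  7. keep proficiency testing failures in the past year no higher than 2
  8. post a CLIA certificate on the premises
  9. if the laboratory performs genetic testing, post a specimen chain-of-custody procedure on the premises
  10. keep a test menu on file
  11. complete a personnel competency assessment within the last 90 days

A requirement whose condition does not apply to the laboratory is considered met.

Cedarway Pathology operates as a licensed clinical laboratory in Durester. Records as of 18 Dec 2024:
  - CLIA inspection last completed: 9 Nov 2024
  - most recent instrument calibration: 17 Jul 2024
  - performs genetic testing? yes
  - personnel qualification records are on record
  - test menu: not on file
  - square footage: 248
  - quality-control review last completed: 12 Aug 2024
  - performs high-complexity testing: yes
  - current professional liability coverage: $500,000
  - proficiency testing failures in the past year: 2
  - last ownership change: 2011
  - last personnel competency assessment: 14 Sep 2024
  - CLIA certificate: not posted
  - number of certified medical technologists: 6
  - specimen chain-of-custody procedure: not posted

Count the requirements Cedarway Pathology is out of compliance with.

1. instrument calibration 154 days ago vs limit 270 → met
2. quality-control review 128 days ago vs limit 90 → not met
3. condition 'performs high-complexity testing' holds; professional liability coverage $500,000 < $575,000 → not met
4. certified medical technologists 6 ≥ 6 → met
5. CLIA inspection 39 days ago vs limit 30 → not met
6. personnel qualification records present → met
7. proficiency testing failures in the past year 2 ≤ 2 → met
8. CLIA certificate absent → not met
9. condition 'performs genetic testing' holds; specimen chain-of-custody procedure absent → not met
10. test menu absent → not met
11. personnel competency assessment 95 days ago vs limit 90 → not met
Not met: 7 of 11

7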